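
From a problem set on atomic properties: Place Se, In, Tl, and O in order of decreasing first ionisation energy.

O > Se > Tl > In

O is in period 2, group 16; Se is in period 4, group 16; In is in period 5, group 13; Tl is in period 6, group 13.
IE₁ increases left→right with effective nuclear charge and decreases top→bottom as the valence shell moves farther out.
These span different periods and groups, so the two trends combine.
Tl > In: this pair runs against the simple trend — see the exception note.
Se > Tl: both effects reinforce here, so Se is clearly the higher of the two.
O > Se: they share group 16; the group trend gives O the larger value.
Note the exception: Tl has a higher first ionization energy than In, contrary to the simple trend — relativistic 6s stabilisation and poor 4f/5d shielding distort the trend for the heavy p-block elements.
For reference (kJ/mol): O 1314, Se 941, In 558, Tl 589.
So from highest to lowest: O > Se > Tl > In.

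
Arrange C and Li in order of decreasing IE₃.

Consider each +2 ion: C²⁺ still has 2 valence electrons; Li²⁺ is already 1 electron into the core.
Breaking into a closed-shell core is much more expensive than removing a leftover valence electron — Li has the largest IE_3 here.
Approximate IE_3 values (kJ/mol): C 4620, Li 11815.
Overall IE_3 order: C < Li.

Li > C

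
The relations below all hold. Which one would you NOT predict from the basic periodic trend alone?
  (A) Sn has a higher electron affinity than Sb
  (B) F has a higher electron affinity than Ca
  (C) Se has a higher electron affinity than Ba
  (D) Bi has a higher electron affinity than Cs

(A)

The general trend: electron affinity increases across a period and decreases down a group.
(A) Sn (period 5, group 14) vs Sb (period 5, group 15): the stated order contradicts the simple trend.
(B) F (period 2, group 17) vs Ca (period 4, group 2): the stated order agrees with the simple trend.
(C) Se (period 4, group 16) vs Ba (period 6, group 2): the stated order agrees with the simple trend.
(D) Bi (period 6, group 15) vs Cs (period 6, group 1): the stated order agrees with the simple trend.
The exception is (A): adding an electron to Sb's half-filled 5p³ is unfavourable, so Sn has the more exothermic EA.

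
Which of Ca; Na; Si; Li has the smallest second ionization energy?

IE_2 is the cost of taking one more electron from the +1 cation: Ca⁺ still has 1 valence electron; Na⁺ is the bare [Ne] core; Si⁺ still has 3 valence electrons; Li⁺ is the bare [He] core.
Breaking into a closed-shell core is much more expensive than removing a leftover valence electron — Na and Li have the largest IE_2 here.
Valence configurations: Ca⁺ [Ar]4s¹, Si⁺ [Ne]3s²3p¹.
The numbers (kJ/mol): Ca 1145, Na 4562, Si 1577, Li 7298.
Overall IE_2 order: Ca < Si < Na < Li.

Ca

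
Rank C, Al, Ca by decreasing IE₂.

Consider each +1 ion: C⁺ still has 3 valence electrons; Al⁺ still has 2 valence electrons; Ca⁺ still has 1 valence electron.
All are still removing valence electrons, so compare the +1 ions as you would atoms: IE_2 generally rises across a period (higher Z_eff) and falls down a group (larger shell), subject to the usual subshell exceptions.
Valence configurations: C⁺ [He]2s²2p¹, Al⁺ [Ne]3s², Ca⁺ [Ar]4s¹.
The numbers (kJ/mol): C 2353, Al 1817, Ca 1145.
So the second ionization energies run Ca < Al < C.

C > Al > Ca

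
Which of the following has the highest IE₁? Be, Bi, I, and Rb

First ionization energy rises across a period (greater Z_eff holds electrons more tightly) and falls down a group (valence electrons are farther from the nucleus).
These span different periods and groups, so the two trends combine.
Bi > Rb: period and group pull opposite ways; the across-period shift dominates (703 vs 403 kJ/mol).
Be > Bi: period and group pull opposite ways; the down-group shift dominates (900 vs 703 kJ/mol).
I > Be: the two effects oppose for this pair; the across-period effect wins (1008 vs 900 kJ/mol).
For reference (kJ/mol): Be 900, Rb 403, I 1008, Bi 703.
The highest IE₁ among these belongs to I.

I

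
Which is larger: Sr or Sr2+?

Sr

Forming Sr2+ removes 2 electrons from Sr. Fewer electrons for the same nuclear charge means less shielding and a higher Z_eff on the remaining electrons, and for main-group metals the entire outer shell is lost.
A cation is smaller than its parent atom: Sr2+ < Sr.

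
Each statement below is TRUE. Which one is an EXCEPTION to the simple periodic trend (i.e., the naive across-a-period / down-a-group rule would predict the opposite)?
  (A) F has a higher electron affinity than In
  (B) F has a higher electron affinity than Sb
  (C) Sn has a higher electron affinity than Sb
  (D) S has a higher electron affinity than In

(C)

The general trend: electron affinity increases across a period and decreases down a group.
(A) F (period 2, group 17) vs In (period 5, group 13): the stated order agrees with the simple trend.
(B) F (period 2, group 17) vs Sb (period 5, group 15): the stated order agrees with the simple trend.
(C) Sn (period 5, group 14) vs Sb (period 5, group 15): the stated order contradicts the simple trend.
(D) S (period 3, group 16) vs In (period 5, group 13): the stated order agrees with the simple trend.
The exception is (C): adding an electron to Sb's half-filled 5p³ is unfavourable, so Sn has the more exothermic EA.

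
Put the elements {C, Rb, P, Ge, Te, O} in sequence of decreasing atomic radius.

C is in period 2, group 14; O is in period 2, group 16; P is in period 3, group 15; Ge is in period 4, group 14; Rb is in period 5, group 1; Te is in period 5, group 16.
Atomic radius shrinks across a period as nuclear charge pulls the same shell inward, and grows down a group as new shells are added.
Here both period and group differ, so the two effects have to be weighed against each other.
C > O: C lies to the left of O in period 2, so the across-period effect alone puts C larger.
P > C: the two effects oppose for this pair; the down-group effect wins (111 vs 75 pm).
Ge > P: both effects reinforce here, so Ge is clearly the larger of the two.
Te > Ge: the two effects oppose for this pair; the down-group effect wins (136 vs 121 pm).
Rb > Te: Rb lies to the left of Te in period 5, so the across-period effect alone puts Rb larger.
For reference (pm): C 75, O 63, P 111, Ge 121, Rb 210, Te 136.
So from largest to smallest: Rb > Te > Ge > P > C > O.

Rb > Te > Ge > P > C > O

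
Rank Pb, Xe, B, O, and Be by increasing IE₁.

Be is in period 2, group 2; B is in period 2, group 13; O is in period 2, group 16; Xe is in period 5, group 18; Pb is in period 6, group 14.
Across a period the outer electron is held more tightly (higher IE₁); down a group it sits in a higher shell, more shielded, and comes off more easily.
Here both period and group differ, so the two effects have to be weighed against each other.
B > Pb: the two effects oppose for this pair; the down-group effect wins (801 vs 716 kJ/mol).
Be > B: this pair runs against the simple trend — see the exception note.
Xe > Be: the two effects oppose for this pair; the across-period effect wins (1170 vs 900 kJ/mol).
O > Xe: period and group pull opposite ways; the down-group shift dominates (1314 vs 1170 kJ/mol).
Note the exception: Be has a higher first ionization energy than B, contrary to the simple trend — removing B's lone 2p electron is easier than breaking Be's filled 2s².
Tabulated first ionization energy (kJ/mol): Be 900, B 801, O 1314, Xe 1170, Pb 716.
So from lowest to highest: Pb < B < Be < Xe < O.

Pb < B < Be < Xe < O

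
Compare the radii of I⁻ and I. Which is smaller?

I

Forming I⁻ adds 1 electron to I. More electron–electron repulsion in the same shell, with unchanged nuclear charge, lets the cloud expand.
An anion is larger than its parent atom: I⁻ > I.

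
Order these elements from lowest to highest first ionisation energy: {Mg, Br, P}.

Mg < P < Br

Mg is in period 3, group 2; P is in period 3, group 15; Br is in period 4, group 17.
First ionization energy rises across a period (greater Z_eff holds electrons more tightly) and falls down a group (valence electrons are farther from the nucleus).
Here both period and group differ, so the two effects have to be weighed against each other.
P > Mg: both are in period 3; the period trend gives P the larger value.
Br > P: period and group pull opposite ways; the across-period shift dominates (1140 vs 1012 kJ/mol).
Tabulated first ionization energy (kJ/mol): Mg 738, P 1012, Br 1140.
So from lowest to highest: Mg < P < Br.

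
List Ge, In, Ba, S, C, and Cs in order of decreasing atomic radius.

C is in period 2, group 14; S is in period 3, group 16; Ge is in period 4, group 14; In is in period 5, group 13; Cs is in period 6, group 1; Ba is in period 6, group 2.
Moving right in a period, electrons are added to the same shell under a stronger nuclear pull, so atoms get smaller; moving down, a new shell is opened and atoms get larger.
Here both period and group differ, so the two effects have to be weighed against each other.
S > C: the two effects oppose for this pair; the down-group effect wins (103 vs 75 pm).
Ge > S: both effects reinforce here, so Ge is clearly the larger of the two.
In > Ge: relative to Ge, both the across-period and down-group shifts push In's atomic radius up.
Ba > In: both effects reinforce here, so Ba is clearly the larger of the two.
Cs > Ba: both are in period 6; the period trend gives Cs the larger value.
Tabulated atomic radius (pm): C 75, S 103, Ge 121, In 142, Cs 232, Ba 196.
So from largest to smallest: Cs > Ba > In > Ge > S > C.

Cs > Ba > In > Ge > S > C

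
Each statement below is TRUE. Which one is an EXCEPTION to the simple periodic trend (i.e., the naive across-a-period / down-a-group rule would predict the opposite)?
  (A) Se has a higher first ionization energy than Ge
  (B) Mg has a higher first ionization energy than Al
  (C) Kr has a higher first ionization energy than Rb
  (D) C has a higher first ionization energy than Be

(B)

The general trend: first ionization energy increases across a period and decreases down a group.
(A) Se (period 4, group 16) vs Ge (period 4, group 14): the stated order agrees with the simple trend.
(B) Mg (period 3, group 2) vs Al (period 3, group 13): the stated order contradicts the simple trend.
(C) Kr (period 4, group 18) vs Rb (period 5, group 1): the stated order agrees with the simple trend.
(D) C (period 2, group 14) vs Be (period 2, group 2): the stated order agrees with the simple trend.
The exception is (B): Al's single 3p electron is easier to remove than one from Mg's filled 3s².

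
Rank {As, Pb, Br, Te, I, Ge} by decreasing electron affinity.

Br, I, Te, Ge, As, Pb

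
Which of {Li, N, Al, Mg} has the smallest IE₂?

After 1 electron has been removed, what remains? Li⁺ is the bare [He] core; N⁺ still has 4 valence electrons; Al⁺ still has 2 valence electrons; Mg⁺ still has 1 valence electron.
Core electrons are held far more tightly than valence electrons, so Li tops the IE_2 order.
Valence configurations: N⁺ [He]2s²2p², Al⁺ [Ne]3s², Mg⁺ [Ne]3s¹.
Approximate IE_2 values (kJ/mol): Li 7298, N 2856, Al 1817, Mg 1451.
Overall IE_2 order: Mg < Al < N < Li.

Mg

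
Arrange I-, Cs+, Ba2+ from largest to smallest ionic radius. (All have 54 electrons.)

I- > Cs+ > Ba2+

All of these have 54 electrons, so size is governed by nuclear charge alone: the more protons, the stronger the pull on the same electron cloud, and the smaller the ion.
Nuclear charges: Ba2+ (Z=56), Cs+ (Z=55), I- (Z=53).
Largest to smallest: I- > Cs+ > Ba2+.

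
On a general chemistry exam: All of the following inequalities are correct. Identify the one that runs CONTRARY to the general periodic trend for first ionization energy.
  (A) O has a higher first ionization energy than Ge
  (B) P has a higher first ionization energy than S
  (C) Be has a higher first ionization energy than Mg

The general trend: first ionization energy increases across a period and decreases down a group.
(A) O (period 2, group 16) vs Ge (period 4, group 14): the stated order agrees with the simple trend.
(B) P (period 3, group 15) vs S (period 3, group 16): the stated order contradicts the simple trend.
(C) Be (period 2, group 2) vs Mg (period 3, group 2): the stated order agrees with the simple trend.
The exception is (B): S (3p⁴) ionizes more easily than half-filled P (3p³) because the paired 3p electron in S is pushed out by e⁻–e⁻ repulsion.

(B)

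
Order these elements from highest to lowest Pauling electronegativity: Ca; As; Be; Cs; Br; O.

O > Br > As > Be > Ca > Cs

Electronegativity increases across a period and decreases down a group, tracking effective nuclear charge and atomic size.
Neither a single period nor a single group — weigh both effects.
Ca > Cs: both effects reinforce here, so Ca is clearly the higher of the two.
Be > Ca: Be sits above Ca in group 2, so the down-group effect alone puts Be higher.
As > Be: the two effects oppose for this pair; the across-period effect wins (2.18 vs 1.57).
Br > As: both are in period 4; the period trend gives Br the larger value.
O > Br: period and group pull opposite ways; the down-group shift dominates (3.44 vs 2.96).
Approximate values (Pauling): Be 1.57, O 3.44, Ca 1.00, As 2.18, Br 2.96, Cs 0.79.
So from highest to lowest: O > Br > As > Be > Ca > Cs.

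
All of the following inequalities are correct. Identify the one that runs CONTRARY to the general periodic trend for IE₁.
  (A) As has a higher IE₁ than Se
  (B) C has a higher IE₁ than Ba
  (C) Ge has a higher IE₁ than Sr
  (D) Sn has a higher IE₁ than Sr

The general trend: IE₁ increases across a period and decreases down a group.
(A) As (period 4, group 15) vs Se (period 4, group 16): the stated order contradicts the simple trend.
(B) C (period 2, group 14) vs Ba (period 6, group 2): the stated order agrees with the simple trend.
(C) Ge (period 4, group 14) vs Sr (period 5, group 2): the stated order agrees with the simple trend.
(D) Sn (period 5, group 14) vs Sr (period 5, group 2): the stated order agrees with the simple trend.
The exception is (A): Se (4p⁴) ionizes more easily than half-filled As (4p³).

(A)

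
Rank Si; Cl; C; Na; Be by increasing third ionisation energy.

Si, Cl, C, Na, Be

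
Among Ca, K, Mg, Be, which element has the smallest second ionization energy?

Ca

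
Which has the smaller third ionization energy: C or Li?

C

IE_3 is the cost of taking one more electron from the +2 cation: C²⁺ still has 2 valence electrons; Li²⁺ is already 1 electron into the core.
Pulling an electron out of a noble-gas core costs far more than removing a remaining valence electron, so Li sits at the high end of IE_3.
Approximate IE_3 values (kJ/mol): C 4620, Li 11815.
Overall IE_3 order: C < Li.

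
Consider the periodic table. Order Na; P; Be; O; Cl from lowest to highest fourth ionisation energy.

After 3 electrons have been removed, what remains? Na³⁺ is already 2 electrons into the core; P³⁺ still has 2 valence electrons; Be³⁺ is already 1 electron into the core; O³⁺ still has 3 valence electrons; Cl³⁺ still has 4 valence electrons.
Pulling an electron out of a noble-gas core costs far more than removing a remaining valence electron, so Na and Be sit at the high end of IE_4.
Valence configurations: P³⁺ [Ne]3s², O³⁺ [He]2s²2p¹, Cl³⁺ [Ne]3s²3p².
Tabulated IE_4 (kJ/mol): Na 9543, P 4964, Be 21007, O 7469, Cl 5159.
Putting it together, IE_4: P < Cl < O < Na < Be.

P < Cl < O < Na < Be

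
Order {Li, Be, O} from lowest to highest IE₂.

Be < O < Li

After 1 electron has been removed, what remains? Li⁺ is the bare [He] core; Be⁺ still has 1 valence electron; O⁺ still has 5 valence electrons.
Core electrons are held far more tightly than valence electrons, so Li tops the IE_2 order.
Valence configurations: Be⁺ [He]2s¹, O⁺ [He]2s²2p³.
The numbers (kJ/mol): Li 7298, Be 1757, O 3388.
Overall IE_2 order: Be < O < Li.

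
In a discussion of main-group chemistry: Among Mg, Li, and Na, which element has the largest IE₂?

Li

The second ionization energy removes an electron from the +1 ion. For each element: Mg⁺ still has 1 valence electron; Li⁺ is the bare [He] core; Na⁺ is the bare [Ne] core.
Core electrons are held far more tightly than valence electrons, so Na and Li top the IE_2 order.
The numbers (kJ/mol): Mg 1451, Li 7298, Na 4562.
So the second ionization energies run Mg < Na < Li.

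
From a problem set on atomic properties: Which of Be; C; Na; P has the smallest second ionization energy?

Be

The second ionization energy removes an electron from the +1 ion. For each element: Be⁺ still has 1 valence electron; C⁺ still has 3 valence electrons; Na⁺ is the bare [Ne] core; P⁺ still has 4 valence electrons.
Core electrons are held far more tightly than valence electrons, so Na tops the IE_2 order.
Valence configurations: Be⁺ [He]2s¹, C⁺ [He]2s²2p¹, P⁺ [Ne]3s²3p².
The numbers (kJ/mol): Be 1757, C 2353, Na 4562, P 1907.
Hence IE_2: Be < P < C < Na.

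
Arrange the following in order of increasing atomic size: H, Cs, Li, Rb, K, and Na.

H < Li < Na < K < Rb < Cs

H is in period 1, group 1; Li is in period 2, group 1; Na is in period 3, group 1; K is in period 4, group 1; Rb is in period 5, group 1; Cs is in period 6, group 1.
Across a period the added protons contract the valence shell; down a group each new principal shell makes the atom larger.
All are in group 1, so atomic radius increases down the group.
So from smallest to largest: H < Li < Na < K < Rb < Cs.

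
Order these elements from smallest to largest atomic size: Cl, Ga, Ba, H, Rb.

Radius decreases left→right (rising Z_eff, same n) and increases top→bottom (higher n).
Neither a single period nor a single group — weigh both effects.
Cl > H: the two effects oppose for this pair; the down-group effect wins (99 vs 32 pm).
Ga > Cl: relative to Cl, both the across-period and down-group shifts push Ga's atomic radius up.
Ba > Ga: relative to Ga, both the across-period and down-group shifts push Ba's atomic radius up.
Rb > Ba: the two effects oppose for this pair; the across-period effect wins (210 vs 196 pm).
For reference (pm): H 32, Cl 99, Ga 124, Rb 210, Ba 196.
So from smallest to largest: H < Cl < Ga < Ba < Rb.

H < Cl < Ga < Ba < Rb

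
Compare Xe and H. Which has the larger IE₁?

H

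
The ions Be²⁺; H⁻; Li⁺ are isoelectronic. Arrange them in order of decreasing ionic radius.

H⁻ > Li⁺ > Be²⁺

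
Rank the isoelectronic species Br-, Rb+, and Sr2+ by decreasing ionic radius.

Br- > Rb+ > Sr2+

All of these have 36 electrons, so size is governed by nuclear charge alone: the more protons, the stronger the pull on the same electron cloud, and the smaller the ion.
Nuclear charges: Sr2+ (Z=38), Rb+ (Z=37), Br- (Z=35).
Largest to smallest: Br- > Rb+ > Sr2+.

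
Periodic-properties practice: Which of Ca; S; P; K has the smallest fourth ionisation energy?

After 3 electrons have been removed, what remains? Ca³⁺ is already 1 electron into the core; S³⁺ still has 3 valence electrons; P³⁺ still has 2 valence electrons; K³⁺ is already 2 electrons into the core.
Breaking into a closed-shell core is much more expensive than removing a leftover valence electron — K and Ca have the largest IE_4 here.
Valence configurations: S³⁺ [Ne]3s²3p¹, P³⁺ [Ne]3s².
S³⁺ loses a lone 3p electron whereas P³⁺ must break into a filled 3s² pair, so IE_4(P) > IE_4(S) even though S has the higher nuclear charge.
Tabulated IE_4 (kJ/mol): Ca 6491, S 4556, P 4964, K 5877.
Overall IE_4 order: S < P < K < Ca.

S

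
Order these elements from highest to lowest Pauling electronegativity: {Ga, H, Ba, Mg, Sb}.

H is in period 1, group 1; Mg is in period 3, group 2; Ga is in period 4, group 13; Sb is in period 5, group 15; Ba is in period 6, group 2.
EN rises left→right (higher Z_eff, smaller atoms) and falls top→bottom (larger, more shielded atoms).
Neither a single period nor a single group — weigh both effects.
Mg > Ba: Mg sits above Ba in group 2, so the down-group effect alone puts Mg higher.
Ga > Mg: period and group pull opposite ways; the across-period shift dominates (1.81 vs 1.31).
Sb > Ga: the two effects oppose for this pair; the across-period effect wins (2.05 vs 1.81).
H > Sb: the two effects oppose for this pair; the down-group effect wins (2.20 vs 2.05).
Approximate values (Pauling): H 2.20, Mg 1.31, Ga 1.81, Sb 2.05, Ba 0.89.
So from highest to lowest: H > Sb > Ga > Mg > Ba.

H > Sb > Ga > Mg > Ba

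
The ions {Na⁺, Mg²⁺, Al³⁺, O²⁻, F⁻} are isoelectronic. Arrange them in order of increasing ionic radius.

All of these have 10 electrons, so size is governed by nuclear charge alone: the more protons, the stronger the pull on the same electron cloud, and the smaller the ion.
Nuclear charges: Al³⁺ (Z=13), Mg²⁺ (Z=12), Na⁺ (Z=11), F⁻ (Z=9), O²⁻ (Z=8).
Smallest to largest: Al³⁺ < Mg²⁺ < Na⁺ < F⁻ < O²⁻.

Al³⁺ < Mg²⁺ < Na⁺ < F⁻ < O²⁻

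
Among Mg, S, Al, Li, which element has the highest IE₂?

IE_2 is the cost of taking one more electron from the +1 cation: Mg⁺ still has 1 valence electron; S⁺ still has 5 valence electrons; Al⁺ still has 2 valence electrons; Li⁺ is the bare [He] core.
Core electrons are held far more tightly than valence electrons, so Li tops the IE_2 order.
Valence configurations: Mg⁺ [Ne]3s¹, S⁺ [Ne]3s²3p³, Al⁺ [Ne]3s².
Tabulated IE_2 (kJ/mol): Mg 1451, S 2252, Al 1817, Li 7298.
Putting it together, IE_2: Mg < Al < S < Li.

Li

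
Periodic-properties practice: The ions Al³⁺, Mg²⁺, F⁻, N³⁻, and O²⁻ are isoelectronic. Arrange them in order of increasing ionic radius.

All of these have 10 electrons, so size is governed by nuclear charge alone: the more protons, the stronger the pull on the same electron cloud, and the smaller the ion.
Nuclear charges: Al³⁺ (Z=13), Mg²⁺ (Z=12), F⁻ (Z=9), O²⁻ (Z=8), N³⁻ (Z=7).
Smallest to largest: Al³⁺ < Mg²⁺ < F⁻ < O²⁻ < N³⁻.

Al³⁺ < Mg²⁺ < F⁻ < O²⁻ < N³⁻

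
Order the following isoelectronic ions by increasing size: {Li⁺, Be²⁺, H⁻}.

All of these have 2 electrons, so size is governed by nuclear charge alone: the more protons, the stronger the pull on the same electron cloud, and the smaller the ion.
Nuclear charges: Be²⁺ (Z=4), Li⁺ (Z=3), H⁻ (Z=1).
Smallest to largest: Be²⁺ < Li⁺ < H⁻.

Be²⁺ < Li⁺ < H⁻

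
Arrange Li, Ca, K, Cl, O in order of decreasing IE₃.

Consider each +2 ion: Li²⁺ is already 1 electron into the core; Ca²⁺ is the bare [Ar] core; K²⁺ is already 1 electron into the core; Cl²⁺ still has 5 valence electrons; O²⁺ still has 4 valence electrons.
Usually core removal costs more than valence removal, but here the competition is close: a tightly held n=2 valence electron can cost more to remove than an n=3 core electron, so the actual values have to decide it.
Valence configurations: Cl²⁺ [Ne]3s²3p³, O²⁺ [He]2s²2p².
Tabulated IE_3 (kJ/mol): Li 11815, Ca 4912, K 4420, Cl 3822, O 5300.
Putting it together, IE_3: Cl < K < Ca < O < Li.

Li > O > Ca > K > Cl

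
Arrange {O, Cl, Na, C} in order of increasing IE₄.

Cl < C < O < Na

After 3 electrons have been removed, what remains? O³⁺ still has 3 valence electrons; Cl³⁺ still has 4 valence electrons; Na³⁺ is already 2 electrons into the core; C³⁺ still has 1 valence electron.
Pulling an electron out of a noble-gas core costs far more than removing a remaining valence electron, so Na sits at the high end of IE_4.
Valence configurations: O³⁺ [He]2s²2p¹, Cl³⁺ [Ne]3s²3p², C³⁺ [He]2s¹.
The numbers (kJ/mol): O 7469, Cl 5159, Na 9543, C 6223.
Putting it together, IE_4: Cl < C < O < Na.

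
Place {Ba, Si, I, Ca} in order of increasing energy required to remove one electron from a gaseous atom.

Ba < Ca < Si < I

Si is in period 3, group 14; Ca is in period 4, group 2; I is in period 5, group 17; Ba is in period 6, group 2.
Removing the outermost electron gets harder across a period and easier down a group.
These span different periods and groups, so the two trends combine.
Ca > Ba: they share group 2; the group trend gives Ca the larger value.
Si > Ca: relative to Ca, both the across-period and down-group shifts push Si's first ionization energy up.
I > Si: the two effects oppose for this pair; the across-period effect wins (1008 vs 786 kJ/mol).
Tabulated first ionization energy (kJ/mol): Si 786, Ca 590, I 1008, Ba 503.
So from lowest to highest: Ba < Ca < Si < I.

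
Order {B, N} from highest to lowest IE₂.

N > B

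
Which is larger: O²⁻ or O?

O²⁻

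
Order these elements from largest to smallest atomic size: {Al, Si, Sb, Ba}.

Al is in period 3, group 13; Si is in period 3, group 14; Sb is in period 5, group 15; Ba is in period 6, group 2.
Moving right in a period, electrons are added to the same shell under a stronger nuclear pull, so atoms get smaller; moving down, a new shell is opened and atoms get larger.
Neither a single period nor a single group — weigh both effects.
Al > Si: both are in period 3; the period trend gives Al the larger value.
Sb > Al: period and group pull opposite ways; the down-group shift dominates (140 vs 126 pm).
Ba > Sb: relative to Sb, both the across-period and down-group shifts push Ba's atomic radius up.
Tabulated atomic radius (pm): Al 126, Si 116, Sb 140, Ba 196.
So from largest to smallest: Ba > Sb > Al > Si.

Ba, Sb, Al, Si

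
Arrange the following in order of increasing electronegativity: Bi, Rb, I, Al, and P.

Rb, Al, Bi, P, I

EN rises left→right (higher Z_eff, smaller atoms) and falls top→bottom (larger, more shielded atoms).
Neither a single period nor a single group — weigh both effects.
Al > Rb: both effects reinforce here, so Al is clearly the higher of the two.
Bi > Al: the two effects oppose for this pair; the across-period effect wins (2.02 vs 1.61).
P > Bi: P sits above Bi in group 15, so the down-group effect alone puts P higher.
I > P: period and group pull opposite ways; the across-period shift dominates (2.66 vs 2.19).
Approximate values (Pauling): Al 1.61, P 2.19, Rb 0.82, I 2.66, Bi 2.02.
So from lowest to highest: Rb < Al < Bi < P < I.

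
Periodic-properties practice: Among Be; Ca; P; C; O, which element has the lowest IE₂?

Ca

IE_2 is the cost of taking one more electron from the +1 cation: Be⁺ still has 1 valence electron; Ca⁺ still has 1 valence electron; P⁺ still has 4 valence electrons; C⁺ still has 3 valence electrons; O⁺ still has 5 valence electrons.
All are still removing valence electrons, so compare the +1 ions as you would atoms: IE_2 generally rises across a period (higher Z_eff) and falls down a group (larger shell), subject to the usual subshell exceptions.
Valence configurations: Be⁺ [He]2s¹, Ca⁺ [Ar]4s¹, P⁺ [Ne]3s²3p², C⁺ [He]2s²2p¹, O⁺ [He]2s²2p³.
Tabulated IE_2 (kJ/mol): Be 1757, Ca 1145, P 1907, C 2353, O 3388.
Hence IE_2: Ca < Be < P < C < O.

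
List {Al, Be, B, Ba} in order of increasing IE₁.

Ba < Al < B < Be

Be is in period 2, group 2; B is in period 2, group 13; Al is in period 3, group 13; Ba is in period 6, group 2.
First ionization energy rises across a period (greater Z_eff holds electrons more tightly) and falls down a group (valence electrons are farther from the nucleus).
Here both period and group differ, so the two effects have to be weighed against each other.
Al > Ba: relative to Ba, both the across-period and down-group shifts push Al's first ionization energy up.
B > Al: B sits above Al in group 13, so the down-group effect alone puts B higher.
Be > B: this pair runs against the simple trend — see the exception note.
Note the exception: Be has a higher first ionization energy than B, contrary to the simple trend — removing B's lone 2p electron is easier than breaking Be's filled 2s².
Tabulated first ionization energy (kJ/mol): Be 900, B 801, Al 578, Ba 503.
So from lowest to highest: Ba < Al < B < Be.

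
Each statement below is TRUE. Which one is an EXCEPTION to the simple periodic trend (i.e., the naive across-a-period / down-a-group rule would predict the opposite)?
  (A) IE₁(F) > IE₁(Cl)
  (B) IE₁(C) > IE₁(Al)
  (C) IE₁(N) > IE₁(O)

The general trend: IE₁ increases across a period and decreases down a group.
(A) F (period 2, group 17) vs Cl (period 3, group 17): the stated order agrees with the simple trend.
(B) C (period 2, group 14) vs Al (period 3, group 13): the stated order agrees with the simple trend.
(C) N (period 2, group 15) vs O (period 2, group 16): the stated order contradicts the simple trend.
The exception is (C): pairing an electron in O's 2p⁴ costs repulsion energy, so O ionizes more easily than half-filled N (2p³).

(C)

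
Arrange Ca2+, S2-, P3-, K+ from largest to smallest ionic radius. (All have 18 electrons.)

P3- > S2- > K+ > Ca2+

All of these have 18 electrons, so size is governed by nuclear charge alone: the more protons, the stronger the pull on the same electron cloud, and the smaller the ion.
Nuclear charges: Ca2+ (Z=20), K+ (Z=19), S2- (Z=16), P3- (Z=15).
Largest to smallest: P3- > S2- > K+ > Ca2+.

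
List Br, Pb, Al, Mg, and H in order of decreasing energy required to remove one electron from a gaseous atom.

H > Br > Mg > Pb > Al

H is in period 1, group 1; Mg is in period 3, group 2; Al is in period 3, group 13; Br is in period 4, group 17; Pb is in period 6, group 14.
Removing the outermost electron gets harder across a period and easier down a group.
Neither a single period nor a single group — weigh both effects.
Pb > Al: period and group pull opposite ways; the across-period shift dominates (716 vs 578 kJ/mol).
Mg > Pb: the two effects oppose for this pair; the down-group effect wins (738 vs 716 kJ/mol).
Br > Mg: period and group pull opposite ways; the across-period shift dominates (1140 vs 738 kJ/mol).
H > Br: period and group pull opposite ways; the down-group shift dominates (1312 vs 1140 kJ/mol).
Note the exception: Mg has a higher first ionization energy than Al, contrary to the simple trend — Al's single 3p electron is easier to remove than one from Mg's filled 3s².
Tabulated first ionization energy (kJ/mol): H 1312, Mg 738, Al 578, Br 1140, Pb 716.
So from highest to lowest: H > Br > Mg > Pb > Al.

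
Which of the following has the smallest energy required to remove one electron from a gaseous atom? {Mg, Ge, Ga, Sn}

Ga

Mg is in period 3, group 2; Ga is in period 4, group 13; Ge is in period 4, group 14; Sn is in period 5, group 14.
IE₁ increases left→right with effective nuclear charge and decreases top→bottom as the valence shell moves farther out.
Neither a single period nor a single group — weigh both effects.
Sn > Ga: period and group pull opposite ways; the across-period shift dominates (709 vs 579 kJ/mol).
Mg > Sn: the two effects oppose for this pair; the down-group effect wins (738 vs 709 kJ/mol).
Ge > Mg: period and group pull opposite ways; the across-period shift dominates (762 vs 738 kJ/mol).
Approximate values (kJ/mol): Mg 738, Ga 579, Ge 762, Sn 709.
The smallest energy required to remove one electron from a gaseous atom among these belongs to Ga.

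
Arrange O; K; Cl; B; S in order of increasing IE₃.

IE_3 is the cost of taking one more electron from the +2 cation: O²⁺ still has 4 valence electrons; K²⁺ is already 1 electron into the core; Cl²⁺ still has 5 valence electrons; B²⁺ still has 1 valence electron; S²⁺ still has 4 valence electrons.
Usually core removal costs more than valence removal, but here the competition is close: a tightly held n=2 valence electron can cost more to remove than an n=3 core electron, so the actual values have to decide it.
Valence configurations: O²⁺ [He]2s²2p², Cl²⁺ [Ne]3s²3p³, B²⁺ [He]2s¹, S²⁺ [Ne]3s²3p².
The numbers (kJ/mol): O 5300, K 4420, Cl 3822, B 3660, S 3357.
Putting it together, IE_3: S < B < Cl < K < O.

S, B, Cl, K, O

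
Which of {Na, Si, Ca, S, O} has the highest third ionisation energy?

Na

IE_3 is the cost of taking one more electron from the +2 cation: Na²⁺ is already 1 electron into the core; Si²⁺ still has 2 valence electrons; Ca²⁺ is the bare [Ar] core; S²⁺ still has 4 valence electrons; O²⁺ still has 4 valence electrons.
Usually core removal costs more than valence removal, but here the competition is close: a tightly held n=2 valence electron can cost more to remove than an n=3 core electron, so the actual values have to decide it.
Valence configurations: Si²⁺ [Ne]3s², S²⁺ [Ne]3s²3p², O²⁺ [He]2s²2p².
The numbers (kJ/mol): Na 6910, Si 3232, Ca 4912, S 3357, O 5300.
Overall IE_3 order: Si < S < Ca < O < Na.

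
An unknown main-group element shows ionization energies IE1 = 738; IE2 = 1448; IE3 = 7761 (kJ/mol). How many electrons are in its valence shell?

Look for the largest jump between consecutive ionization energies: IE3/IE2 ≈ 5.4, far larger than any earlier ratio.
That jump marks the point where a core electron is being removed. So the atom has 2 valence electrons.

2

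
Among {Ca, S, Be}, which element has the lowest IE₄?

S

After 3 electrons have been removed, what remains? Ca³⁺ is already 1 electron into the core; S³⁺ still has 3 valence electrons; Be³⁺ is already 1 electron into the core.
Core electrons are held far more tightly than valence electrons, so Ca and Be top the IE_4 order.
Approximate IE_4 values (kJ/mol): Ca 6491, S 4556, Be 21007.
So the fourth ionization energies run S < Ca < Be.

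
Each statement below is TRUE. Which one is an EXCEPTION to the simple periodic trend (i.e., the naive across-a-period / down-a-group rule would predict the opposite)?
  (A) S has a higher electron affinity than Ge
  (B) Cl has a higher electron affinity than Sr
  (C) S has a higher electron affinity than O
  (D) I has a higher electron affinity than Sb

(C)

The general trend: electron affinity increases across a period and decreases down a group.
(A) S (period 3, group 16) vs Ge (period 4, group 14): the stated order agrees with the simple trend.
(B) Cl (period 3, group 17) vs Sr (period 5, group 2): the stated order agrees with the simple trend.
(C) S (period 3, group 16) vs O (period 2, group 16): the stated order contradicts the simple trend.
(D) I (period 5, group 17) vs Sb (period 5, group 15): the stated order agrees with the simple trend.
The exception is (C): the compact 2p subshell of O repels the added electron more than S's larger 3p does.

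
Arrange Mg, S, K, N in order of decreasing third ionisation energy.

Mg > N > K > S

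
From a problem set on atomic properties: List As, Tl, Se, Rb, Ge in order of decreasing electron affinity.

Ge is in period 4, group 14; As is in period 4, group 15; Se is in period 4, group 16; Rb is in period 5, group 1; Tl is in period 6, group 13.
Adding an electron releases more energy for atoms nearer the top right (short of the noble gases).
Here both period and group differ, so the two effects have to be weighed against each other.
Rb > Tl: the two effects oppose for this pair; the down-group effect wins (47 vs 19 kJ/mol).
As > Rb: both effects reinforce here, so As is clearly the higher of the two.
Ge > As: this pair runs against the simple trend — see the exception note.
Se > Ge: Se lies to the right of Ge in period 4, so the across-period effect alone puts Se higher.
Note the exception: Ge has a higher electron affinity than As, contrary to the simple trend — adding an electron to As's half-filled 4p³ is unfavourable, so Ge (4p²) has the more exothermic EA.
Tabulated electron affinity (kJ/mol): Ge 119, As 78, Se 195, Rb 47, Tl 19.
So from highest to lowest: Se > Ge > As > Rb > Tl.

Se > Ge > As > Rb > Tl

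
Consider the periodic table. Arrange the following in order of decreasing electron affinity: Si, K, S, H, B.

S, Si, H, K, B

H is in period 1, group 1; B is in period 2, group 13; Si is in period 3, group 14; S is in period 3, group 16; K is in period 4, group 1.
Electron affinity generally becomes more exothermic across a period toward the halogens and less exothermic down a group.
These span different periods and groups, so the two trends combine.
K > B: this pair runs against the simple trend — see the exception note.
H > K: they share group 1; the group trend gives H the larger value.
Si > H: period and group pull opposite ways; the across-period shift dominates (134 vs 73 kJ/mol).
S > Si: S lies to the right of Si in period 3, so the across-period effect alone puts S higher.
Note the exception: K has a higher electron affinity than B, contrary to the simple trend — B's ns²np¹ configuration gives only a small electron affinity — the sparsely filled np subshell binds an added electron weakly.
Approximate values (kJ/mol): H 73, B 27, Si 134, S 200, K 48.
So from highest to lowest: S > Si > H > K > B.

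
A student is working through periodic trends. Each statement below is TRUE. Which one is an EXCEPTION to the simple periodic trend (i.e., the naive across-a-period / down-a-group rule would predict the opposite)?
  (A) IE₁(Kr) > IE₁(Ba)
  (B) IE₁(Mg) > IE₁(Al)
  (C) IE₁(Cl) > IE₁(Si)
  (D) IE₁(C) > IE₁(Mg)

The general trend: first ionisation energy increases across a period and decreases down a group.
(A) Kr (period 4, group 18) vs Ba (period 6, group 2): the stated order agrees with the simple trend.
(B) Mg (period 3, group 2) vs Al (period 3, group 13): the stated order contradicts the simple trend.
(C) Cl (period 3, group 17) vs Si (period 3, group 14): the stated order agrees with the simple trend.
(D) C (period 2, group 14) vs Mg (period 3, group 2): the stated order agrees with the simple trend.
The exception is (B): Al's single 3p electron is easier to remove than one from Mg's filled 3s².

(B)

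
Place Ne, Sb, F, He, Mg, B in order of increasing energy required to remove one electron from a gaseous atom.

Mg < B < Sb < F < Ne < He

He is in period 1, group 18; B is in period 2, group 13; F is in period 2, group 17; Ne is in period 2, group 18; Mg is in period 3, group 2; Sb is in period 5, group 15.
Across a period the outer electron is held more tightly (higher IE₁); down a group it sits in a higher shell, more shielded, and comes off more easily.
Neither a single period nor a single group — weigh both effects.
B > Mg: both effects reinforce here, so B is clearly the higher of the two.
Sb > B: period and group pull opposite ways; the across-period shift dominates (831 vs 801 kJ/mol).
F > Sb: both effects reinforce here, so F is clearly the higher of the two.
Ne > F: Ne lies to the right of F in period 2, so the across-period effect alone puts Ne higher.
He > Ne: He sits above Ne in group 18, so the down-group effect alone puts He higher.
Approximate values (kJ/mol): He 2372, B 801, F 1681, Ne 2081, Mg 738, Sb 831.
So from lowest to highest: Mg < B < Sb < F < Ne < He.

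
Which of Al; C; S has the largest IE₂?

C

Consider each +1 ion: Al⁺ still has 2 valence electrons; C⁺ still has 3 valence electrons; S⁺ still has 5 valence electrons.
All are still removing valence electrons, so compare the +1 ions as you would atoms: IE_2 generally rises across a period (higher Z_eff) and falls down a group (larger shell), subject to the usual subshell exceptions.
Valence configurations: Al⁺ [Ne]3s², C⁺ [He]2s²2p¹, S⁺ [Ne]3s²3p³.
Approximate IE_2 values (kJ/mol): Al 1817, C 2353, S 2252.
Overall IE_2 order: Al < S < C.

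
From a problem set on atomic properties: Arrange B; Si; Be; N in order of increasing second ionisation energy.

Si < Be < B < N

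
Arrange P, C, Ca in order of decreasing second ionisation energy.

IE_2 is the cost of taking one more electron from the +1 cation: P⁺ still has 4 valence electrons; C⁺ still has 3 valence electrons; Ca⁺ still has 1 valence electron.
All are still removing valence electrons, so compare the +1 ions as you would atoms: IE_2 generally rises across a period (higher Z_eff) and falls down a group (larger shell), subject to the usual subshell exceptions.
Valence configurations: P⁺ [Ne]3s²3p², C⁺ [He]2s²2p¹, Ca⁺ [Ar]4s¹.
Tabulated IE_2 (kJ/mol): P 1907, C 2353, Ca 1145.
So the second ionization energies run Ca < P < C.

C > P > Ca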